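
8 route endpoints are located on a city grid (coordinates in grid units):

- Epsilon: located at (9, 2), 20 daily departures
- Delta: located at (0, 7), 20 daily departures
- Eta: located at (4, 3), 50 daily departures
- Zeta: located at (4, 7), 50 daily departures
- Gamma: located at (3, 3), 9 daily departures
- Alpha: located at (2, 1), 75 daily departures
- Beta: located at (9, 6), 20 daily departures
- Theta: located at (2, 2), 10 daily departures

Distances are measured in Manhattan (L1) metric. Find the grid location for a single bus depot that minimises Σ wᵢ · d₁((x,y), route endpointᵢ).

Manhattan distance separates: Σwᵢ(|x−xᵢ|+|y−yᵢ|) = Σwᵢ|x−xᵢ| + Σwᵢ|y−yᵢ|, so x and y are optimised independently as 1-D weighted medians.
Total weight W = 254; half = 127.
x-coordinate, sorted with cumulative weight:
  x=0 (Delta, w=20) cum 20
  x=2 (Alpha, w=75) cum 95
  x=2 (Theta, w=10) cum 105
  x=3 (Gamma, w=9) cum 114
  x=4 (Eta, w=50) cum 164  ← median
  x=4 (Zeta, w=50) cum 214
  x=9 (Epsilon, w=20) cum 234
  x=9 (Beta, w=20) cum 254
⇒ x* = 4
y-coordinate, sorted with cumulative weight:
  y=1 (Alpha, w=75) cum 75
  y=2 (Epsilon, w=20) cum 95
  y=2 (Theta, w=10) cum 105
  y=3 (Eta, w=50) cum 155  ← median
  y=3 (Gamma, w=9) cum 164
  y=6 (Beta, w=20) cum 184
  y=7 (Delta, w=20) cum 204
  y=7 (Zeta, w=50) cum 254
⇒ y* = 3

(4, 3)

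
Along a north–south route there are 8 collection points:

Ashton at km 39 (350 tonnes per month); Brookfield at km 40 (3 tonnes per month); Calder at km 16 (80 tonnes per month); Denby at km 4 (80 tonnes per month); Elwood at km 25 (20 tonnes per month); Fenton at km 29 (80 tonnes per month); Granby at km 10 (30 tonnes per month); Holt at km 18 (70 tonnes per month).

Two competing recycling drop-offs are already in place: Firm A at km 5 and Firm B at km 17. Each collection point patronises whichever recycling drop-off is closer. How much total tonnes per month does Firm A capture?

The indifferent point is the midpoint (5+17)/2 = 11; collection points left of it (closer to Firm A at 5) go to Firm A, those right go to Firm B.
  Denby at 4 (w=80) → Firm A
  Granby at 10 (w=30) → Firm A
  Calder at 16 (w=80) → Firm B
  Holt at 18 (w=70) → Firm B
  Elwood at 25 (w=20) → Firm B
  Fenton at 29 (w=80) → Firm B
  Ashton at 39 (w=350) → Firm B
  Brookfield at 40 (w=3) → Firm B
Firm A captures 110; Firm B captures 603.

110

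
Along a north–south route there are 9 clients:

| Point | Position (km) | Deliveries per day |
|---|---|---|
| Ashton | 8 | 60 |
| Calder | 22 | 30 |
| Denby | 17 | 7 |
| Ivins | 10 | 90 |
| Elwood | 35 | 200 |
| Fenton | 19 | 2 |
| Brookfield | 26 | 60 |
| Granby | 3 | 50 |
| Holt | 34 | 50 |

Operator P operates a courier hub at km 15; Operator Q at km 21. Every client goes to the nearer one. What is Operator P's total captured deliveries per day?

The indifferent point is the midpoint (15+21)/2 = 18; clients left of it (closer to Operator P at 15) go to Operator P, those right go to Operator Q.
  Granby at 3 (w=50) → Operator P
  Ashton at 8 (w=60) → Operator P
  Ivins at 10 (w=90) → Operator P
  Denby at 17 (w=7) → Operator P
  Fenton at 19 (w=2) → Operator Q
  Calder at 22 (w=30) → Operator Q
  Brookfield at 26 (w=60) → Operator Q
  Holt at 34 (w=50) → Operator Q
  Elwood at 35 (w=200) → Operator Q
Operator P captures 207; Operator Q captures 342.

207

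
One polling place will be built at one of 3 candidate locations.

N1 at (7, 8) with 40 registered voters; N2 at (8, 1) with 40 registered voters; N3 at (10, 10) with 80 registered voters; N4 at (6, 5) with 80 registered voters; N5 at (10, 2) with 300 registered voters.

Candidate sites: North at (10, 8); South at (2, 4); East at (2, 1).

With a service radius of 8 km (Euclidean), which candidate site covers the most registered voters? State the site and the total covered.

North, covering 540

Coverage radius r = 8 km; a point is covered iff (Δx)²+(Δy)² ≤ 8² = 64.
  North (10, 8): covers {N1, N2, N3, N4, N5} → 540
  South (2, 4): covers {N1, N2, N4} → 160
  East (2, 1): covers {N2, N4} → 120
Maximum coverage at North: 540 registered voters.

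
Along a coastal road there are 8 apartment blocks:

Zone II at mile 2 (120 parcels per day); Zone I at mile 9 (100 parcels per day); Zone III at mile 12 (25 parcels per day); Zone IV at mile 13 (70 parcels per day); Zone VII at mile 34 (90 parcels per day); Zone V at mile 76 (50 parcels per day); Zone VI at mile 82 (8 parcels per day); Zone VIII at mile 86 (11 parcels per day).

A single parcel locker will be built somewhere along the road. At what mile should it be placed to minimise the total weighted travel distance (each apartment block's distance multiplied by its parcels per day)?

For a sum of weighted absolute distances on a line, the optimum is the weighted median (not the mean). Total weight W = 474; half-weight = 237.
Sort by position and accumulate weight:
  mile 2 (Zone II, w=120) → cum 120
  mile 9 (Zone I, w=100) → cum 220
  mile 12 (Zone III, w=25) → cum 245  ≥ 237 → median here
  mile 13 (Zone IV, w=70) → cum 315
  mile 34 (Zone VII, w=90) → cum 405
  mile 76 (Zone V, w=50) → cum 455
  mile 82 (Zone VI, w=8) → cum 463
  mile 86 (Zone VIII, w=11) → cum 474
Optimal location: mile 12.

x = 12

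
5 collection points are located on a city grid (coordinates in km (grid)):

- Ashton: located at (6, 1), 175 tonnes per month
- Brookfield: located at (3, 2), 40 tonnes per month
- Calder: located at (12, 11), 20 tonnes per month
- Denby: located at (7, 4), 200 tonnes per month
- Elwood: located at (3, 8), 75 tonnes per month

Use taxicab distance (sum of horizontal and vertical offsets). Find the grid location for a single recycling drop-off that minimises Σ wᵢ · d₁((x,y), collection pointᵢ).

(6, 4)

Manhattan distance separates: Σwᵢ(|x−xᵢ|+|y−yᵢ|) = Σwᵢ|x−xᵢ| + Σwᵢ|y−yᵢ|, so x and y are optimised independently as 1-D weighted medians.
Total weight W = 510; half = 255.
x-coordinate, sorted with cumulative weight:
  x=3 (Brookfield, w=40) cum 40
  x=3 (Elwood, w=75) cum 115
  x=6 (Ashton, w=175) cum 290  ← median
  x=7 (Denby, w=200) cum 490
  x=12 (Calder, w=20) cum 510
⇒ x* = 6
y-coordinate, sorted with cumulative weight:
  y=1 (Ashton, w=175) cum 175
  y=2 (Brookfield, w=40) cum 215
  y=4 (Denby, w=200) cum 415  ← median
  y=8 (Elwood, w=75) cum 490
  y=11 (Calder, w=20) cum 510
⇒ y* = 4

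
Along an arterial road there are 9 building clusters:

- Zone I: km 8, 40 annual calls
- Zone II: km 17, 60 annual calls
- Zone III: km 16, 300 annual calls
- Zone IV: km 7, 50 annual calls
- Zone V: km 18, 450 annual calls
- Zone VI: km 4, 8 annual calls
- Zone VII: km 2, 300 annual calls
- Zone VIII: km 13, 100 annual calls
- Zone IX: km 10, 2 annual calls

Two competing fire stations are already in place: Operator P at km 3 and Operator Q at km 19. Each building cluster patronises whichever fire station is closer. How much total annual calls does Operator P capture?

The indifferent point is the midpoint (3+19)/2 = 11; building clusters left of it (closer to Operator P at 3) go to Operator P, those right go to Operator Q.
  Zone VII at 2 (w=300) → Operator P
  Zone VI at 4 (w=8) → Operator P
  Zone IV at 7 (w=50) → Operator P
  Zone I at 8 (w=40) → Operator P
  Zone IX at 10 (w=2) → Operator P
  Zone VIII at 13 (w=100) → Operator Q
  Zone III at 16 (w=300) → Operator Q
  Zone II at 17 (w=60) → Operator Q
  Zone V at 18 (w=450) → Operator Q
Operator P captures 400; Operator Q captures 910.

400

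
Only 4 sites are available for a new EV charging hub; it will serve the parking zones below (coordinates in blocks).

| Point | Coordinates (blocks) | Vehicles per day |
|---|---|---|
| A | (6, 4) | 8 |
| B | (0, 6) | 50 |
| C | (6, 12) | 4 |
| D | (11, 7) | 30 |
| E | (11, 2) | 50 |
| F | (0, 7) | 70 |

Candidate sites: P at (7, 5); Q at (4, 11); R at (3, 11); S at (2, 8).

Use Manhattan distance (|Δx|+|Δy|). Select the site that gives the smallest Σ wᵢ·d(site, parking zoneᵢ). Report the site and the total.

Total weighted distance at each candidate:
  P (7, 5): total = 1608
  Q (4, 11): total = 2224
  R (3, 11): total = 2196
  S (2, 8): total = 1556
Minimum is at S with total 1556 blocks.

S, total 1556 blocks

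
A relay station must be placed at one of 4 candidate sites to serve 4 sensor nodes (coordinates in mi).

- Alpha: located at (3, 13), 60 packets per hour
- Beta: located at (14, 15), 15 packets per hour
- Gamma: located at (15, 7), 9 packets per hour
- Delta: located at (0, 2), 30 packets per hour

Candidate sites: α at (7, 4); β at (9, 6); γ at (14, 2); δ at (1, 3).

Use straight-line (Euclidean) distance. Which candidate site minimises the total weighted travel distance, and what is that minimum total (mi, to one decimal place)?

Total weighted distance at each candidate:
  α (7, 4): total = 1081.8
  β (9, 6): total = 1057.8
  γ (14, 2): total = 1594.3
  δ (1, 3): total = 1050.7
Minimum is at δ with total 1050.7 mi.

δ, total 1050.7 mi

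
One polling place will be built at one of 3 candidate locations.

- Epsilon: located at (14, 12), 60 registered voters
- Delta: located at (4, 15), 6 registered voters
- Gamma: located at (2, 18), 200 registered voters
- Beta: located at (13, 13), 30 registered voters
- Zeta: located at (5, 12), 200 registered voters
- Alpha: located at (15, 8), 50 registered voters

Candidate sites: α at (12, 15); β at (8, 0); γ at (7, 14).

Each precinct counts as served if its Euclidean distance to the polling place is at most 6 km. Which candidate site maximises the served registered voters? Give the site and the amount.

γ, covering 206

Coverage radius r = 6 km; a point is covered iff (Δx)²+(Δy)² ≤ 6² = 36.
  α (12, 15): covers {Epsilon, Beta} → 90
  β (8, 0): covers {none} → 0
  γ (7, 14): covers {Delta, Zeta} → 206
Maximum coverage at γ: 206 registered voters.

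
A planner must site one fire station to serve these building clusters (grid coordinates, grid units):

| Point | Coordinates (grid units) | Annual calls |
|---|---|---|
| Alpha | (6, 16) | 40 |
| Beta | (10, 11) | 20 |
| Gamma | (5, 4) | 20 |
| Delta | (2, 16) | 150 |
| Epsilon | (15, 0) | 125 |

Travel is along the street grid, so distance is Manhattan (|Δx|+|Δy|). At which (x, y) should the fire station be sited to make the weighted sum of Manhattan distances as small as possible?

Manhattan distance separates: Σwᵢ(|x−xᵢ|+|y−yᵢ|) = Σwᵢ|x−xᵢ| + Σwᵢ|y−yᵢ|, so x and y are optimised independently as 1-D weighted medians.
Total weight W = 355; half = 177.5.
x-coordinate, sorted with cumulative weight:
  x=2 (Delta, w=150) cum 150
  x=5 (Gamma, w=20) cum 170
  x=6 (Alpha, w=40) cum 210  ← median
  x=10 (Beta, w=20) cum 230
  x=15 (Epsilon, w=125) cum 355
⇒ x* = 6
y-coordinate, sorted with cumulative weight:
  y=0 (Epsilon, w=125) cum 125
  y=4 (Gamma, w=20) cum 145
  y=11 (Beta, w=20) cum 165
  y=16 (Alpha, w=40) cum 205  ← median
  y=16 (Delta, w=150) cum 355
⇒ y* = 16

(6, 16)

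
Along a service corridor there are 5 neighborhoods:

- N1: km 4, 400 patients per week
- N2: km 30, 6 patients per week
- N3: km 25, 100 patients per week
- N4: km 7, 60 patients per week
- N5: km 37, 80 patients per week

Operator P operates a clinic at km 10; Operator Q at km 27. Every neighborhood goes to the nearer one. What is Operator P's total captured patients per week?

The indifferent point is the midpoint (10+27)/2 = 18.5; neighborhoods left of it (closer to Operator P at 10) go to Operator P, those right go to Operator Q.
  N1 at 4 (w=400) → Operator P
  N4 at 7 (w=60) → Operator P
  N3 at 25 (w=100) → Operator Q
  N2 at 30 (w=6) → Operator Q
  N5 at 37 (w=80) → Operator Q
Operator P captures 460; Operator Q captures 186.

460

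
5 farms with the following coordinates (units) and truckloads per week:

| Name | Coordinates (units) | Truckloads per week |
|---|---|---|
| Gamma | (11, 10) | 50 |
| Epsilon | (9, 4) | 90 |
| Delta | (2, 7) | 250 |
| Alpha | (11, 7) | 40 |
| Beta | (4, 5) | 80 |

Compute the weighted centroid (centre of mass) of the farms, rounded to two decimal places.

(5.14, 6.45)

The minimiser of Σwᵢ‖p−pᵢ‖² is the weighted centroid p* = (Σwᵢpᵢ)/(Σwᵢ).
Σwᵢ = 510.
Σwᵢxᵢ = 50·11 + 90·9 + 250·2 + 40·11 + 80·4 = 2620.
Σwᵢyᵢ = 50·10 + 90·4 + 250·7 + 40·7 + 80·5 = 3290.
x* = 2620/510 = 5.14, y* = 3290/510 = 6.45.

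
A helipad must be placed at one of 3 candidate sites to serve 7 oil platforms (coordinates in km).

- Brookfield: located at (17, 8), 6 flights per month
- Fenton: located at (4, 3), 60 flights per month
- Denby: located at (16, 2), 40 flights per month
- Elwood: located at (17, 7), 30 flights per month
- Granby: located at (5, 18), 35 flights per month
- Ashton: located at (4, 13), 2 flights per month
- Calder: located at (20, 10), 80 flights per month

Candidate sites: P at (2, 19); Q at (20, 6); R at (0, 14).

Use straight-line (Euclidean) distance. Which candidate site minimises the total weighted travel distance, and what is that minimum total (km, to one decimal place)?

Total weighted distance at each candidate:
  P (2, 19): total = 4269.6
  Q (20, 6): total = 2346.8
  R (0, 14): total = 4026.0
Minimum is at Q with total 2346.8 km.

Q, total 2346.8 km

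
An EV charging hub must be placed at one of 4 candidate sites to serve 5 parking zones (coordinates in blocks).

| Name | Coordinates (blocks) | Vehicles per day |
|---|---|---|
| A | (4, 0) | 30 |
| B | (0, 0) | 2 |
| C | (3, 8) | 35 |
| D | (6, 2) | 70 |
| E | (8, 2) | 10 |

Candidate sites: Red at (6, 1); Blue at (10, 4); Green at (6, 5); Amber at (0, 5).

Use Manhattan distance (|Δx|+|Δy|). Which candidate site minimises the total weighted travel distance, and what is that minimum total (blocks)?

Red, total 554 blocks

Total weighted distance at each candidate:
  Red (6, 1): total = 554
  Blue (10, 4): total = 1173
  Green (6, 5): total = 702
  Amber (0, 5): total = 1230
Minimum is at Red with total 554 blocks.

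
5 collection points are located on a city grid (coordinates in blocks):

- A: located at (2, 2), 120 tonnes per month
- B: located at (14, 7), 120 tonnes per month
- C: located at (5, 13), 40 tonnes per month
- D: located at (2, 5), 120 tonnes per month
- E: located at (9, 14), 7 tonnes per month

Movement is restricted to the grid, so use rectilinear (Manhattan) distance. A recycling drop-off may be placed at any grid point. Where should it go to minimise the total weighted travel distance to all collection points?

Manhattan distance separates: Σwᵢ(|x−xᵢ|+|y−yᵢ|) = Σwᵢ|x−xᵢ| + Σwᵢ|y−yᵢ|, so x and y are optimised independently as 1-D weighted medians.
Total weight W = 407; half = 203.5.
x-coordinate, sorted with cumulative weight:
  x=2 (A, w=120) cum 120
  x=2 (D, w=120) cum 240  ← median
  x=5 (C, w=40) cum 280
  x=9 (E, w=7) cum 287
  x=14 (B, w=120) cum 407
⇒ x* = 2
y-coordinate, sorted with cumulative weight:
  y=2 (A, w=120) cum 120
  y=5 (D, w=120) cum 240  ← median
  y=7 (B, w=120) cum 360
  y=13 (C, w=40) cum 400
  y=14 (E, w=7) cum 407
⇒ y* = 5

(2, 5)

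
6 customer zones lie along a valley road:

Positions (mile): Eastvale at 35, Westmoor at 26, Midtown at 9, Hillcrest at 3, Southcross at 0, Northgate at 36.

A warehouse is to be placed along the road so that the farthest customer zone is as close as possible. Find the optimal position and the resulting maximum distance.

location 18, max distance 18

The 1-center on a line is the midpoint of the two extreme points: leftmost at 0, rightmost at 36.
Optimal location = (0 + 36)/2 = 18; maximum distance = (36 − 0)/2 = 18.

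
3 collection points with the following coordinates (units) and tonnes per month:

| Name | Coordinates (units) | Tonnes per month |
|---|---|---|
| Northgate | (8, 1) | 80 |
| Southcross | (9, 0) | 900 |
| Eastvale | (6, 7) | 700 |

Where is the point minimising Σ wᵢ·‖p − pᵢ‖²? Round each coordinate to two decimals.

(7.70, 2.96)

The minimiser of Σwᵢ‖p−pᵢ‖² is the weighted centroid p* = (Σwᵢpᵢ)/(Σwᵢ).
Σwᵢ = 1680.
Σwᵢxᵢ = 80·8 + 900·9 + 700·6 = 12940.
Σwᵢyᵢ = 80·1 + 900·0 + 700·7 = 4980.
x* = 12940/1680 = 7.70, y* = 4980/1680 = 2.96.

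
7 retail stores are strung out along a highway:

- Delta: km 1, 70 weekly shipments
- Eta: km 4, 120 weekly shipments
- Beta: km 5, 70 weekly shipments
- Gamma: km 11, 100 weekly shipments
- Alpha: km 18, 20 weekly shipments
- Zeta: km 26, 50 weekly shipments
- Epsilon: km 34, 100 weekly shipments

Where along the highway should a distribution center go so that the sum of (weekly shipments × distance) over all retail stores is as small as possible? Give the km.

x = 11

For a sum of weighted absolute distances on a line, the optimum is the weighted median (not the mean). Total weight W = 530; half-weight = 265.
Sort by position and accumulate weight:
  km 1 (Delta, w=70) → cum 70
  km 4 (Eta, w=120) → cum 190
  km 5 (Beta, w=70) → cum 260
  km 11 (Gamma, w=100) → cum 360  ≥ 265 → median here
  km 18 (Alpha, w=20) → cum 380
  km 26 (Zeta, w=50) → cum 430
  km 34 (Epsilon, w=100) → cum 530
Optimal location: km 11.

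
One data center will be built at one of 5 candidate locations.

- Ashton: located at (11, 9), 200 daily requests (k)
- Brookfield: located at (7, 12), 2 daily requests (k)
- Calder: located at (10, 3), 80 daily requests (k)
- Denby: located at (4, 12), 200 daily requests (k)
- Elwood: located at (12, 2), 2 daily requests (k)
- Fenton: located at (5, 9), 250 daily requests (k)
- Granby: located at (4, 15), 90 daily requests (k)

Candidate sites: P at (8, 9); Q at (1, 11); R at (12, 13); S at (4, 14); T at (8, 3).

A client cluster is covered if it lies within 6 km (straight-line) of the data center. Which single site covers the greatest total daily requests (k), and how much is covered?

P, covering 652

Coverage radius r = 6 km; a point is covered iff (Δx)²+(Δy)² ≤ 6² = 36.
  P (8, 9): covers {Ashton, Brookfield, Denby, Fenton} → 652
  Q (1, 11): covers {Denby, Fenton, Granby} → 540
  R (12, 13): covers {Ashton, Brookfield} → 202
  S (4, 14): covers {Brookfield, Denby, Fenton, Granby} → 542
  T (8, 3): covers {Calder, Elwood} → 82
Maximum coverage at P: 652 daily requests (k).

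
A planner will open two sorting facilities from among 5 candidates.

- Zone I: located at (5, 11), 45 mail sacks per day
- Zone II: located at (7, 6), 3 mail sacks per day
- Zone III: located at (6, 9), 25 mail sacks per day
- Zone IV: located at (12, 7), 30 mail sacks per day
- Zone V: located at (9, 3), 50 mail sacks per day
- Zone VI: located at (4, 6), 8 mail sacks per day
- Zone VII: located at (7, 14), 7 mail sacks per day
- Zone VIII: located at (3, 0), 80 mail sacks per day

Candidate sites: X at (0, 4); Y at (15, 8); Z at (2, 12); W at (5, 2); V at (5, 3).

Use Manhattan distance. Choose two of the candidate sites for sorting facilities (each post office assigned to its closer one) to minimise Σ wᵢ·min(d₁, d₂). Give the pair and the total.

Evaluate every pair (each demand assigned to the nearer of the two):
  {Z, V}: total = 1381
  {Z, W}: total = 1392
  {Y, V}: total = 1393
  {Y, W}: total = 1451
  {W, V}: total = 1523
  {X, V}: total = 1603
  {X, W}: total = 1691
  {X, Z}: total = 1989
  {X, Y}: total = 2143
  {Y, Z}: total = 2208
Best pair: {Z, V} with total 1381.

{Z, V}, total 1381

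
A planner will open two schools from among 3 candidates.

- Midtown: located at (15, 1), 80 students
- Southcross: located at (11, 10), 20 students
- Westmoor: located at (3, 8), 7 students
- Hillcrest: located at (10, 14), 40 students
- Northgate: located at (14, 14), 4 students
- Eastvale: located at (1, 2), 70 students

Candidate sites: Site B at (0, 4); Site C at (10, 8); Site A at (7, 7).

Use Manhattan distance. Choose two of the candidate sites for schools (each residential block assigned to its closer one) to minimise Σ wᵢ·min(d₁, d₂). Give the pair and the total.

Evaluate every pair (each demand assigned to the nearer of the two):
  {Site B, Site C}: total = 1559
  {Site B, Site A}: total = 1961
  {Site C, Site A}: total = 2105
Best pair: {Site B, Site C} with total 1559.

{Site B, Site C}, total 1559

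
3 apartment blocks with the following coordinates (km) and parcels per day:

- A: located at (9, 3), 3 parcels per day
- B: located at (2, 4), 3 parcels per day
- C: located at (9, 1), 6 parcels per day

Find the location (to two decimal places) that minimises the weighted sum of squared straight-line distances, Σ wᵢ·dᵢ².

(7.25, 2.25)

The minimiser of Σwᵢ‖p−pᵢ‖² is the weighted centroid p* = (Σwᵢpᵢ)/(Σwᵢ).
Σwᵢ = 12.
Σwᵢxᵢ = 3·9 + 3·2 + 6·9 = 87.
Σwᵢyᵢ = 3·3 + 3·4 + 6·1 = 27.
x* = 87/12 = 7.25, y* = 27/12 = 2.25.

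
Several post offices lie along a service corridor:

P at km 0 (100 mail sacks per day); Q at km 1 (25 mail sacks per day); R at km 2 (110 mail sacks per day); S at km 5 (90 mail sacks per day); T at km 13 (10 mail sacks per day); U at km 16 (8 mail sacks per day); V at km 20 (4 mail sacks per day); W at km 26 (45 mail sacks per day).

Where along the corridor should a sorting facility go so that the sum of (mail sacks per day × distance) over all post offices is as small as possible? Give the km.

For a sum of weighted absolute distances on a line, the optimum is the weighted median (not the mean). Total weight W = 392; half-weight = 196.
Sort by position and accumulate weight:
  km 0 (P, w=100) → cum 100
  km 1 (Q, w=25) → cum 125
  km 2 (R, w=110) → cum 235  ≥ 196 → median here
  km 5 (S, w=90) → cum 325
  km 13 (T, w=10) → cum 335
  km 16 (U, w=8) → cum 343
  km 20 (V, w=4) → cum 347
  km 26 (W, w=45) → cum 392
Optimal location: km 2.

x = 2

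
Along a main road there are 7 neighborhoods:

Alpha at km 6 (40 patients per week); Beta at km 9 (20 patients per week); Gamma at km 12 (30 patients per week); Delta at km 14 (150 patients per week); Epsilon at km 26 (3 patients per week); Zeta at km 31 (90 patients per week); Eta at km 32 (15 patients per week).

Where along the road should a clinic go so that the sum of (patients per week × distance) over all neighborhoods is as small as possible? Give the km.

x = 14

For a sum of weighted absolute distances on a line, the optimum is the weighted median (not the mean). Total weight W = 348; half-weight = 174.
Sort by position and accumulate weight:
  km 6 (Alpha, w=40) → cum 40
  km 9 (Beta, w=20) → cum 60
  km 12 (Gamma, w=30) → cum 90
  km 14 (Delta, w=150) → cum 240  ≥ 174 → median here
  km 26 (Epsilon, w=3) → cum 243
  km 31 (Zeta, w=90) → cum 333
  km 32 (Eta, w=15) → cum 348
Optimal location: km 14.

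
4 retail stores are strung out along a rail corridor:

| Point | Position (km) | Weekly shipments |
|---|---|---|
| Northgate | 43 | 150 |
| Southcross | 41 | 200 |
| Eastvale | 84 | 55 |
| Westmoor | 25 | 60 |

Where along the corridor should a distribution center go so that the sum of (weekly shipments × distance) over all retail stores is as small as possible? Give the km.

x = 41

For a sum of weighted absolute distances on a line, the optimum is the weighted median (not the mean). Total weight W = 465; half-weight = 232.5.
Sort by position and accumulate weight:
  km 25 (Westmoor, w=60) → cum 60
  km 41 (Southcross, w=200) → cum 260  ≥ 232.5 → median here
  km 43 (Northgate, w=150) → cum 410
  km 84 (Eastvale, w=55) → cum 465
Optimal location: km 41.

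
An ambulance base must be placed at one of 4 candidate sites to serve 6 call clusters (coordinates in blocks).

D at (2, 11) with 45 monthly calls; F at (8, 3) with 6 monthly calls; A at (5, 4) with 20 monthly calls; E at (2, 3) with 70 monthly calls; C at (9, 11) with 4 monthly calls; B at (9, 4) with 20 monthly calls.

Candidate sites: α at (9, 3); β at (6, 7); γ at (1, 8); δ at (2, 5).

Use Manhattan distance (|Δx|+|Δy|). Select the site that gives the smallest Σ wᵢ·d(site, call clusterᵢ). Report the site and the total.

Total weighted distance at each candidate:
  α (9, 3): total = 1323
  β (6, 7): total = 1184
  γ (1, 8): total = 1116
  δ (2, 5): total = 750
Minimum is at δ with total 750 blocks.

δ, total 750 blocks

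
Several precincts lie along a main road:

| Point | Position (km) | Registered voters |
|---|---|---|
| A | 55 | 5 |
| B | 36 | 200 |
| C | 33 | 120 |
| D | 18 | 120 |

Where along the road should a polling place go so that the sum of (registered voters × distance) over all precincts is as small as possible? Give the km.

x = 33

For a sum of weighted absolute distances on a line, the optimum is the weighted median (not the mean). Total weight W = 445; half-weight = 222.5.
Sort by position and accumulate weight:
  km 18 (D, w=120) → cum 120
  km 33 (C, w=120) → cum 240  ≥ 222.5 → median here
  km 36 (B, w=200) → cum 440
  km 55 (A, w=5) → cum 445
Optimal location: km 33.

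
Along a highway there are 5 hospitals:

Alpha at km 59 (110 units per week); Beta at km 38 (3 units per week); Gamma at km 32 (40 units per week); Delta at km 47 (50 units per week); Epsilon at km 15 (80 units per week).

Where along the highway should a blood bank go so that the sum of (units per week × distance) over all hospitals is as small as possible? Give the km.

For a sum of weighted absolute distances on a line, the optimum is the weighted median (not the mean). Total weight W = 283; half-weight = 141.5.
Sort by position and accumulate weight:
  km 15 (Epsilon, w=80) → cum 80
  km 32 (Gamma, w=40) → cum 120
  km 38 (Beta, w=3) → cum 123
  km 47 (Delta, w=50) → cum 173  ≥ 141.5 → median here
  km 59 (Alpha, w=110) → cum 283
Optimal location: km 47.

x = 47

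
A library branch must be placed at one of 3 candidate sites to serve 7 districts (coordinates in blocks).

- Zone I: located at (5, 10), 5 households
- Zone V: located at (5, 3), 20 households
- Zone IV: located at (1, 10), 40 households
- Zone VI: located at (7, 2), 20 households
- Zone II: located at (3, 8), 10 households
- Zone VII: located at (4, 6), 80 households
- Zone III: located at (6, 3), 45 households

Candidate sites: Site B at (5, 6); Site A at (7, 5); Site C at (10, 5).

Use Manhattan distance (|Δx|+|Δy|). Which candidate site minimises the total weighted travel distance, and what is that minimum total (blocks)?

Total weighted distance at each candidate:
  Site B (5, 6): total = 820
  Site A (7, 5): total = 1140
  Site C (10, 5): total = 1800
Minimum is at Site B with total 820 blocks.

Site B, total 820 blocks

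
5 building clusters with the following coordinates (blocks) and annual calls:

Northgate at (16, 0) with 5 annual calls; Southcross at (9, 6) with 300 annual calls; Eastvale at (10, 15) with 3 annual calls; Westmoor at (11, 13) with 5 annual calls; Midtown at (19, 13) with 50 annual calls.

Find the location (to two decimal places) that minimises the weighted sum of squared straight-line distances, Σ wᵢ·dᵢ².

(10.51, 7.05)

The minimiser of Σwᵢ‖p−pᵢ‖² is the weighted centroid p* = (Σwᵢpᵢ)/(Σwᵢ).
Σwᵢ = 363.
Σwᵢxᵢ = 5·16 + 300·9 + 3·10 + 5·11 + 50·19 = 3815.
Σwᵢyᵢ = 5·0 + 300·6 + 3·15 + 5·13 + 50·13 = 2560.
x* = 3815/363 = 10.51, y* = 2560/363 = 7.05.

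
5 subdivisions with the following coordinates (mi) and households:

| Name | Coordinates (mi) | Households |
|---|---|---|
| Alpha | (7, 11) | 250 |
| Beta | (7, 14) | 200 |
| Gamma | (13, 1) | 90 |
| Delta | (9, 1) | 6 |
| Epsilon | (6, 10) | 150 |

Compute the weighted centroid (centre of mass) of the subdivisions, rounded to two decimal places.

(7.58, 10.27)

The minimiser of Σwᵢ‖p−pᵢ‖² is the weighted centroid p* = (Σwᵢpᵢ)/(Σwᵢ).
Σwᵢ = 696.
Σwᵢxᵢ = 250·7 + 200·7 + 90·13 + 6·9 + 150·6 = 5274.
Σwᵢyᵢ = 250·11 + 200·14 + 90·1 + 6·1 + 150·10 = 7146.
x* = 5274/696 = 7.58, y* = 7146/696 = 10.27.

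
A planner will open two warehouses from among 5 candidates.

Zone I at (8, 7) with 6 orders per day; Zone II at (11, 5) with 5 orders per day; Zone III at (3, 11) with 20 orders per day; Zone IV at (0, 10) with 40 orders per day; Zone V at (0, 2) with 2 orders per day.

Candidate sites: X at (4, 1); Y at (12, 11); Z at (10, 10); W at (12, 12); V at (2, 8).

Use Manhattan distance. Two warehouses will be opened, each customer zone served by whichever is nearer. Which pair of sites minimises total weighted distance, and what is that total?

Evaluate every pair (each demand assigned to the nearer of the two):
  {Z, V}: total = 316
  {Y, V}: total = 333
  {W, V}: total = 338
  {X, V}: total = 347
  {X, Z}: total = 630
  {Y, Z}: total = 656
  {Z, W}: total = 656
  {X, Y}: total = 793
  {X, W}: total = 824
  {Y, W}: total = 825
Best pair: {Z, V} with total 316.

{Z, V}, total 316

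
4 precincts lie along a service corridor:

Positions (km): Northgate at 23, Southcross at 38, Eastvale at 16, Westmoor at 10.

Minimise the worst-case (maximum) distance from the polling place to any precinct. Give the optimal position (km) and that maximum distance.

The 1-center on a line is the midpoint of the two extreme points: leftmost at 10, rightmost at 38.
Optimal location = (10 + 38)/2 = 24; maximum distance = (38 − 10)/2 = 14.

location 24, max distance 14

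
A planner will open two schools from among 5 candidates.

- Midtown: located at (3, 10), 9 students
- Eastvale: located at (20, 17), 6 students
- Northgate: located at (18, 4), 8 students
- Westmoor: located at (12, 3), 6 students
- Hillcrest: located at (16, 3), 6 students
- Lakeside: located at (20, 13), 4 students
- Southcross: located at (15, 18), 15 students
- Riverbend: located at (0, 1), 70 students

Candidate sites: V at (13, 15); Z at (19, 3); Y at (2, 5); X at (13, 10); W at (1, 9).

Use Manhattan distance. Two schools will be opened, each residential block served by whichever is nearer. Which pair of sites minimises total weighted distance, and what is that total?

Evaluate every pair (each demand assigned to the nearer of the two):
  {V, Y}: total = 929
  {Y, X}: total = 944
  {Z, Y}: total = 969
  {V, W}: total = 1118
  {X, W}: total = 1127
  {Z, W}: total = 1152
  {Y, W}: total = 1350
  {V, Z}: total = 1846
  {Z, X}: total = 1910
  {V, X}: total = 1991
Best pair: {V, Y} with total 929.

{V, Y}, total 929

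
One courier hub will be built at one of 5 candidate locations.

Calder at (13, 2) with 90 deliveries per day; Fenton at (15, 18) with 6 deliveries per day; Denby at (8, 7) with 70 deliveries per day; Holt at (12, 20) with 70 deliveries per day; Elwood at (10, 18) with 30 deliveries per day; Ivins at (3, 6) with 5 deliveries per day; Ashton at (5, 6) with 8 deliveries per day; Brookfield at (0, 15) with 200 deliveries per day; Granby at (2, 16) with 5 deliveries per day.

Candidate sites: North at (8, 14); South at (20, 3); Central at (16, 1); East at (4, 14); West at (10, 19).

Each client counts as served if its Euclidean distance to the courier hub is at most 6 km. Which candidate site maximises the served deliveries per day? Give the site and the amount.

Coverage radius r = 6 km; a point is covered iff (Δx)²+(Δy)² ≤ 6² = 36.
  North (8, 14): covers {Elwood} → 30
  South (20, 3): covers {none} → 0
  Central (16, 1): covers {Calder} → 90
  East (4, 14): covers {Brookfield, Granby} → 205
  West (10, 19): covers {Fenton, Holt, Elwood} → 106
Maximum coverage at East: 205 deliveries per day.

East, covering 205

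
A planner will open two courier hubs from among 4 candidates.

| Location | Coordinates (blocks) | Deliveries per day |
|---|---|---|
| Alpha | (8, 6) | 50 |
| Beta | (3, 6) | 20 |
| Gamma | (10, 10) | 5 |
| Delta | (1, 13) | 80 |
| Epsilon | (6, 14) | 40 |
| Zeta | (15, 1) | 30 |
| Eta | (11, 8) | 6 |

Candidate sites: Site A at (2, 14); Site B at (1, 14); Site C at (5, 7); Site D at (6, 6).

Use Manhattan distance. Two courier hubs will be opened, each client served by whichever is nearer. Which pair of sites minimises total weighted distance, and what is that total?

Evaluate every pair (each demand assigned to the nearer of the two):
  {Site B, Site D}: total = 942
  {Site A, Site D}: total = 982
  {Site B, Site C}: total = 1102
  {Site A, Site C}: total = 1142
  {Site C, Site D}: total = 1782
  {Site A, Site B}: total = 2050
Best pair: {Site B, Site D} with total 942.

{Site B, Site D}, total 942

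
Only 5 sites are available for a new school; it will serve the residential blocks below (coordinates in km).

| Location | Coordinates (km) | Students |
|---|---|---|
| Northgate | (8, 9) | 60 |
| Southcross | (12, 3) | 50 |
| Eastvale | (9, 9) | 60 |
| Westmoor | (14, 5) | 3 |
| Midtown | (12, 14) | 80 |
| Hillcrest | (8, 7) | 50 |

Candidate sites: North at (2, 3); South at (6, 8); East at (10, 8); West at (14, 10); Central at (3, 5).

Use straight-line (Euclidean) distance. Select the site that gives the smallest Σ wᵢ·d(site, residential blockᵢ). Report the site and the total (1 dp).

East, total 1121.0 km

Total weighted distance at each candidate:
  North (2, 3): total = 3148.6
  South (6, 8): total = 1530.7
  East (10, 8): total = 1121.0
  West (14, 10): total = 1743.1
  Central (3, 5): total = 2598.3
Minimum is at East with total 1121.0 km.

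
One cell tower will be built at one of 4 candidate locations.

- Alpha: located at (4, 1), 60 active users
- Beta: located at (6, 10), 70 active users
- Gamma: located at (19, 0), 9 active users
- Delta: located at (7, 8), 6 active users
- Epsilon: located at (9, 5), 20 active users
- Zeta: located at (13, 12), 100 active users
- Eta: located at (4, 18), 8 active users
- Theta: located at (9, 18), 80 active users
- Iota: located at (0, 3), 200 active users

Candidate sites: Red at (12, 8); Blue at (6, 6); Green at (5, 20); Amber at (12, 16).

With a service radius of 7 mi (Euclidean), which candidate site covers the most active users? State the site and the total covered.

Blue, covering 356

Coverage radius r = 7 mi; a point is covered iff (Δx)²+(Δy)² ≤ 7² = 49.
  Red (12, 8): covers {Beta, Delta, Epsilon, Zeta} → 196
  Blue (6, 6): covers {Alpha, Beta, Delta, Epsilon, Iota} → 356
  Green (5, 20): covers {Eta, Theta} → 88
  Amber (12, 16): covers {Zeta, Theta} → 180
Maximum coverage at Blue: 356 active users.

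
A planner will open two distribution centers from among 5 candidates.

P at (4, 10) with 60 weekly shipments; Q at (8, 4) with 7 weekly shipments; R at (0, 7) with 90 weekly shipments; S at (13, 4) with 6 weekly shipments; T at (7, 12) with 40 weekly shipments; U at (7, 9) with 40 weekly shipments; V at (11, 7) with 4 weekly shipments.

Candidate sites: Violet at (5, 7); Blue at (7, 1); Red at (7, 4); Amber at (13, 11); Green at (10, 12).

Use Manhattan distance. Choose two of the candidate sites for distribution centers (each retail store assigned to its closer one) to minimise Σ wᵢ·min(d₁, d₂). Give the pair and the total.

{Violet, Green}, total 1102

Evaluate every pair (each demand assigned to the nearer of the two):
  {Violet, Green}: total = 1102
  {Violet, Red}: total = 1197
  {Violet, Blue}: total = 1236
  {Violet, Amber}: total = 1238
  {Red, Green}: total = 1767
  {Red, Amber}: total = 1987
  {Blue, Red}: total = 2031
  {Blue, Green}: total = 2116
  {Amber, Green}: total = 2326
  {Blue, Amber}: total = 2464
Best pair: {Violet, Green} with total 1102.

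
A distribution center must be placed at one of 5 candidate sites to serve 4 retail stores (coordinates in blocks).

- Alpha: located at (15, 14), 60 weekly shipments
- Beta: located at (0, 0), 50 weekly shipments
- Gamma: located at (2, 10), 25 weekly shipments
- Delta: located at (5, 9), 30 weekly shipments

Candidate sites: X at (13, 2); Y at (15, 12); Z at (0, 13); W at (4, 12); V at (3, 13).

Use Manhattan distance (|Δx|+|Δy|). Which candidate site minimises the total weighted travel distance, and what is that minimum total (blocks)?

Total weighted distance at each candidate:
  X (13, 2): total = 2515
  Y (15, 12): total = 2235
  Z (0, 13): total = 2005
  W (4, 12): total = 1800
  V (3, 13): total = 1860
Minimum is at W with total 1800 blocks.

W, total 1800 blocks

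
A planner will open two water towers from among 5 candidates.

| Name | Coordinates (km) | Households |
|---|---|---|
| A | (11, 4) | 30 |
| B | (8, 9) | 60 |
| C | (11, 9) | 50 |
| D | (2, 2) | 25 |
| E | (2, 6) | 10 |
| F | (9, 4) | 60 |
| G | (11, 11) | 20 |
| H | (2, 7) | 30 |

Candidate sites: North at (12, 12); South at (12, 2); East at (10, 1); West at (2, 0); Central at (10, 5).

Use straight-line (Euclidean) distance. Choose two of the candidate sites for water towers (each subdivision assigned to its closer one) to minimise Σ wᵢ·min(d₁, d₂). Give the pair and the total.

{West, Central}, total 1043.4

Evaluate every pair (each demand assigned to the nearer of the two):
  {West, Central}: total = 1043.4
  {North, Central}: total = 1123.6
  {East, Central}: total = 1253.0
  {South, Central}: total = 1265.0
  {North, East}: total = 1366.9
  {North, South}: total = 1462.9
  {North, West}: total = 1532.0
  {South, West}: total = 1621.8
  {East, West}: total = 1703.5
  {South, East}: total = 1871.1
Best pair: {West, Central} with total 1043.4.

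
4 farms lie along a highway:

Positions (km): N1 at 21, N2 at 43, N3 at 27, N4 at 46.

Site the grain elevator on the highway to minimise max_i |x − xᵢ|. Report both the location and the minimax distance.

location 33.5, max distance 12.5

The 1-center on a line is the midpoint of the two extreme points: leftmost at 21, rightmost at 46.
Optimal location = (21 + 46)/2 = 33.5; maximum distance = (46 − 21)/2 = 12.5.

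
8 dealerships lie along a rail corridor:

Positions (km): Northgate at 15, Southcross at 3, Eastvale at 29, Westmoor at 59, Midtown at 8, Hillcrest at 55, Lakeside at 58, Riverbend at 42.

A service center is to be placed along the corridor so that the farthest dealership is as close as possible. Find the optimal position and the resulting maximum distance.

The 1-center on a line is the midpoint of the two extreme points: leftmost at 3, rightmost at 59.
Optimal location = (3 + 59)/2 = 31; maximum distance = (59 − 3)/2 = 28.

location 31, max distance 28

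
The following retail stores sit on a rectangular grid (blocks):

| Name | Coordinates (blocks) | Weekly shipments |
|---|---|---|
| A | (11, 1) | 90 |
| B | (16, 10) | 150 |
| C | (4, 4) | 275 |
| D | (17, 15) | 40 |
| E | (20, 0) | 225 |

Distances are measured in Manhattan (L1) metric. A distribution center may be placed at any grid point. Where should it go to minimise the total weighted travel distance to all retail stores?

(16, 4)

Manhattan distance separates: Σwᵢ(|x−xᵢ|+|y−yᵢ|) = Σwᵢ|x−xᵢ| + Σwᵢ|y−yᵢ|, so x and y are optimised independently as 1-D weighted medians.
Total weight W = 780; half = 390.
x-coordinate, sorted with cumulative weight:
  x=4 (C, w=275) cum 275
  x=11 (A, w=90) cum 365
  x=16 (B, w=150) cum 515  ← median
  x=17 (D, w=40) cum 555
  x=20 (E, w=225) cum 780
⇒ x* = 16
y-coordinate, sorted with cumulative weight:
  y=0 (E, w=225) cum 225
  y=1 (A, w=90) cum 315
  y=4 (C, w=275) cum 590  ← median
  y=10 (B, w=150) cum 740
  y=15 (D, w=40) cum 780
⇒ y* = 4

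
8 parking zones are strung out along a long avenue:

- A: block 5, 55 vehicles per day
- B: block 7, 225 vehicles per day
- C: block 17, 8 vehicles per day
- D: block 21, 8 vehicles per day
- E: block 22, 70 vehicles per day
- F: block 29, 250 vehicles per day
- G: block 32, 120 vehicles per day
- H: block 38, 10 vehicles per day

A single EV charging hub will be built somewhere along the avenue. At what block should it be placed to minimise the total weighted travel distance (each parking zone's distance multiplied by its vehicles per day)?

x = 29

For a sum of weighted absolute distances on a line, the optimum is the weighted median (not the mean). Total weight W = 746; half-weight = 373.
Sort by position and accumulate weight:
  block 5 (A, w=55) → cum 55
  block 7 (B, w=225) → cum 280
  block 17 (C, w=8) → cum 288
  block 21 (D, w=8) → cum 296
  block 22 (E, w=70) → cum 366
  block 29 (F, w=250) → cum 616  ≥ 373 → median here
  block 32 (G, w=120) → cum 736
  block 38 (H, w=10) → cum 746
Optimal location: block 29.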